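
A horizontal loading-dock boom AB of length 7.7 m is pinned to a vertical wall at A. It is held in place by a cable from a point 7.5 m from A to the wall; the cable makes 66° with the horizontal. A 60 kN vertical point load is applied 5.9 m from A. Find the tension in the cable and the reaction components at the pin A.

T = 51.67 kN, A_x = 21.01 kN, A_y = 12.80 kN

ΣM about A: T·sin66°·7.5 − 60·5.9 = 0 → T = 354/(7.5·0.913545) = 51.6669 ≈ 51.67 kN.
ΣF_x = 0: A_x − T·cos66° = 0 → A_x = 51.6669 × 0.406737 = 21.01 kN.
ΣF_y = 0: A_y + T·sin66° − 60 = 0 → A_y = 60 − 51.6669 × 0.913545 = 12.80 kN.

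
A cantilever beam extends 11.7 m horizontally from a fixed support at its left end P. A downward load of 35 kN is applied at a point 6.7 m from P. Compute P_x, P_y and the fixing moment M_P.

P_x = 0, P_y = 35.00 kN, M_P = 234.5 kN·m

ΣF_x = 0: P_x = 0.
ΣF_y = 0: P_y − 35 = 0 → P_y = 35.00 kN.
ΣM about P: M_P − 35·6.7 = 0 → M_P = 234.5 kN·m.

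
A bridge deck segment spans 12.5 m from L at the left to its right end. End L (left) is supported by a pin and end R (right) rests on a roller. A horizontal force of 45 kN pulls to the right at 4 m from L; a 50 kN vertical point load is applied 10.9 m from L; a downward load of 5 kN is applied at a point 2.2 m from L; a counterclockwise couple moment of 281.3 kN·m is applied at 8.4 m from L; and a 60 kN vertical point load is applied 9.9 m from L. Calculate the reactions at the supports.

L_x = -45.00 kN, L_y = 45.50 kN, R_y = 69.50 kN

ΣM about L: R_y·12.5 − 50·10.9 − 5·2.2 + 281.3 − 60·9.9 = 0 → R_y = 868.7/12.5 = 69.496 ≈ 69.50 kN.
ΣF_y = 0: L_y + 69.496 − 50 − 5 − 60 = 0 → L_y = 45.50 kN.
ΣF_x = 0: L_x + 45 = 0 → L_x = -45.00 kN.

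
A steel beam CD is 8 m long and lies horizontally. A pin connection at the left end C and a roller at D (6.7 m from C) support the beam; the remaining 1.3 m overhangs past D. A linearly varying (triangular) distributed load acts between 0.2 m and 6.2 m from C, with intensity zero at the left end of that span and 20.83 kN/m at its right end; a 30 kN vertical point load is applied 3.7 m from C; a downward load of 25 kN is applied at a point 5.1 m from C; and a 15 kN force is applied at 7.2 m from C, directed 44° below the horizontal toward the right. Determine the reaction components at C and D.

Resultant of the triangular load: ½ × 20.83 × 6 = 62.49 kN, acting at 4.2 m from C (one-third of the span from the peak).
ΣM about C: D_y·6.7 − (½·20.83·6)·4.2 − 30·3.7 − 25·5.1 − 15·sin44°·7.2 = 0 → D_y = 575.981/6.7 = 85.9673 ≈ 85.97 kN.
ΣF_y = 0: C_y + 85.9673 − ½·20.83·6 − 30 − 25 − 15·sin44° = 0 → C_y = 41.94 kN.
ΣF_x = 0: C_x + 15·cos44° = 0 → C_x = -10.79 kN.

C_x = -10.79 kN, C_y = 41.94 kN, D_y = 85.97 kN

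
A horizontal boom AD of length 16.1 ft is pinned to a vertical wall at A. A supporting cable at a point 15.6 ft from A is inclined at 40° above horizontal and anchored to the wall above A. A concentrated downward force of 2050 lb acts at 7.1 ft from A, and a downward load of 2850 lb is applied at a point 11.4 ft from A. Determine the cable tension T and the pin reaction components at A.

ΣM about A: T·sin40°·15.6 − 2050·7.1 − 2850·11.4 = 0 → T = 47045/(15.6·0.642788) = 4691.6 ≈ 4692 lb.
ΣF_x = 0: A_x − T·cos40° = 0 → A_x = 4691.6 × 0.766044 = 3594 lb.
ΣF_y = 0: A_y + T·sin40° − 2050 − 2850 = 0 → A_y = 4900 − 4691.6 × 0.642788 = 1884 lb.

T = 4692 lb, A_x = 3594 lb, A_y = 1884 lb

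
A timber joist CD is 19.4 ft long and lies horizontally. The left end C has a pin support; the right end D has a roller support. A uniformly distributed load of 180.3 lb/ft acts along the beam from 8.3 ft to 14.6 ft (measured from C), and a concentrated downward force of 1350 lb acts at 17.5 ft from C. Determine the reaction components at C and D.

C_x = 0, C_y = 597.7 lb, D_y = 1888 lb

Resultant of the distributed load: 180.3 × 6.3 = 1135.89 lb at 11.45 ft from C.
Taking moments about C: D_y·19.4 − (180.3·6.3)·11.45 − 1350·17.5 = 0 → D_y = 36630.9405/19.4 = 1888.19 ≈ 1888 lb.
ΣF_y = 0: C_y + 1888.19 − 180.3·6.3 − 1350 = 0 → C_y = 597.7 lb.
ΣF_x = 0: no horizontal applied forces, so C_x = 0.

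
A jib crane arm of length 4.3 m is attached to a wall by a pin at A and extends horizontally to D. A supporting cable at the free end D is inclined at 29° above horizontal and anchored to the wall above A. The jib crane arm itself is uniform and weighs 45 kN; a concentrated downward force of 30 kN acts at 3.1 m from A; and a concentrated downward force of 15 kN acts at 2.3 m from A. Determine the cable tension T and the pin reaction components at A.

T = 107.6 kN, A_x = 94.08 kN, A_y = 37.85 kN

ΣM about A: T·sin29°·4.3 − 45·2.15 − 30·3.1 − 15·2.3 = 0 → T = 224.25/(4.3·0.48481) = 107.57 ≈ 107.6 kN.
ΣF_x = 0: A_x − T·cos29° = 0 → A_x = 107.57 × 0.87462 = 94.08 kN.
ΣF_y = 0: A_y + T·sin29° − 45 − 30 − 15 = 0 → A_y = 90 − 107.57 × 0.48481 = 37.85 kN.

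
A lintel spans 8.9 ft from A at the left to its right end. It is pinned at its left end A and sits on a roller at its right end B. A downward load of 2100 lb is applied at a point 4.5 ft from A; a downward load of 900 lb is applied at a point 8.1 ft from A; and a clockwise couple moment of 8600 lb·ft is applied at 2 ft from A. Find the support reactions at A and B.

A_x = 0, A_y = 152.8 lb, B_y = 2847 lb

Taking moments about A: B_y·8.9 − 2100·4.5 − 900·8.1 − 8600 = 0 → B_y = 25340/8.9 = 2847.19 ≈ 2847 lb.
ΣF_y = 0: A_y + 2847.19 − 2100 − 900 = 0 → A_y = 152.8 lb.
ΣF_x = 0: no horizontal applied forces, so A_x = 0.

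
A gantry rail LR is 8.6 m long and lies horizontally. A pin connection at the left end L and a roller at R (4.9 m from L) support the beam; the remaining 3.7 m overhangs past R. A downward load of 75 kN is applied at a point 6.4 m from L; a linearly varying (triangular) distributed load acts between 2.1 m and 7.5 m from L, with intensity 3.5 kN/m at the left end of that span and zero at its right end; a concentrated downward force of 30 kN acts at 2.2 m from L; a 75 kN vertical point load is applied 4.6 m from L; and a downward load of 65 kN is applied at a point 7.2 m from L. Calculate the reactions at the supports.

Resultant of the triangular load: ½ × 3.5 × 5.4 = 9.45 kN, acting at 3.9 m from L (one-third of the span from the peak).
Taking moments about L: R_y·4.9 − 75·6.4 − (½·3.5·5.4)·3.9 − 30·2.2 − 75·4.6 − 65·7.2 = 0 → R_y = 1395.855/4.9 = 284.868 ≈ 284.9 kN.
ΣF_y = 0: L_y + 284.868 − 75 − ½·3.5·5.4 − 30 − 75 − 65 = 0 → L_y = -30.42 kN.
ΣF_x = 0: no horizontal applied forces, so L_x = 0.

L_x = 0, L_y = -30.42 kN, R_y = 284.9 kN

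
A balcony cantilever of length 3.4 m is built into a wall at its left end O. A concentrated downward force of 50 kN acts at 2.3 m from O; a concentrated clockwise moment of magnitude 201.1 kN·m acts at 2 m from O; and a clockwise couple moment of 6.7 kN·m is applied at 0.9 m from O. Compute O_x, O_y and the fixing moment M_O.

ΣF_x = 0: O_x = 0.
ΣF_y = 0: O_y − 50 = 0 → O_y = 50.00 kN.
ΣM about O: M_O − 50·2.3 − 201.1 − 6.7 = 0 → M_O = 322.8 kN·m.

O_x = 0, O_y = 50.00 kN, M_O = 322.8 kN·m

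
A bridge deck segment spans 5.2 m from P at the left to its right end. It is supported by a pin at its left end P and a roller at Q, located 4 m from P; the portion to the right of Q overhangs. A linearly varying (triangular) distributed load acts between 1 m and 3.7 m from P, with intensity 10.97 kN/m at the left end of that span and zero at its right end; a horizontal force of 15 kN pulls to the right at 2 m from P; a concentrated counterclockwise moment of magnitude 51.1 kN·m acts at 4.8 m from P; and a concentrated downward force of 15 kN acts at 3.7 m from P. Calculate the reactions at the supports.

P_x = -15.00 kN, P_y = 21.67 kN, Q_y = 8.135 kN

Resultant of the triangular load: ½ × 10.97 × 2.7 = 14.8095 kN, acting at 1.9 m from P (one-third of the span from the peak).
Taking moments about P: Q_y·4 − (½·10.97·2.7)·1.9 + 51.1 − 15·3.7 = 0 → Q_y = 32.53805/4 = 8.13451 ≈ 8.135 kN.
ΣF_y = 0: P_y + 8.13451 − ½·10.97·2.7 − 15 = 0 → P_y = 21.67 kN.
ΣF_x = 0: P_x + 15 = 0 → P_x = -15.00 kN.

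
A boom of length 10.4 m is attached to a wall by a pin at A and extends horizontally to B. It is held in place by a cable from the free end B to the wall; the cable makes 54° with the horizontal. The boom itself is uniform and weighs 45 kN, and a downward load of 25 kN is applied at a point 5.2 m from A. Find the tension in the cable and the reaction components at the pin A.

T = 43.26 kN, A_x = 25.43 kN, A_y = 35.00 kN

ΣM about A: T·sin54°·10.4 − 45·5.2 − 25·5.2 = 0 → T = 364/(10.4·0.809017) = 43.2624 ≈ 43.26 kN.
ΣF_x = 0: A_x − T·cos54° = 0 → A_x = 43.2624 × 0.587785 = 25.43 kN.
ΣF_y = 0: A_y + T·sin54° − 45 − 25 = 0 → A_y = 70 − 43.2624 × 0.809017 = 35.00 kN.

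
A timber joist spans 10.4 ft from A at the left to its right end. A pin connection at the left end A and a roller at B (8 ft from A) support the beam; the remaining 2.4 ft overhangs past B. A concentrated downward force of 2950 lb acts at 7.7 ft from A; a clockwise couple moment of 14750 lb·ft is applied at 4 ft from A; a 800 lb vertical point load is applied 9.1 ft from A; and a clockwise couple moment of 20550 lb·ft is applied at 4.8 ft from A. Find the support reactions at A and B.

Taking moments about A: B_y·8 − 2950·7.7 − 14750 − 800·9.1 − 20550 = 0 → B_y = 65295/8 = 8161.88 ≈ 8162 lb.
ΣF_y = 0: A_y + 8161.88 − 2950 − 800 = 0 → A_y = -4412 lb.
ΣF_x = 0: no horizontal applied forces, so A_x = 0.

A_x = 0, A_y = -4412 lb, B_y = 8162 lb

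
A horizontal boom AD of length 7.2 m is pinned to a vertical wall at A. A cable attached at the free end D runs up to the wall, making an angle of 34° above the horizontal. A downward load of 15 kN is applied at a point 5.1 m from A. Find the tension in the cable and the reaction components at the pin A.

ΣM about A: T·sin34°·7.2 − 15·5.1 = 0 → T = 76.5/(7.2·0.559193) = 19.0006 ≈ 19.00 kN.
ΣF_x = 0: A_x − T·cos34° = 0 → A_x = 19.0006 × 0.829038 = 15.75 kN.
ΣF_y = 0: A_y + T·sin34° − 15 = 0 → A_y = 15 − 19.0006 × 0.559193 = 4.375 kN.

T = 19.00 kN, A_x = 15.75 kN, A_y = 4.375 kN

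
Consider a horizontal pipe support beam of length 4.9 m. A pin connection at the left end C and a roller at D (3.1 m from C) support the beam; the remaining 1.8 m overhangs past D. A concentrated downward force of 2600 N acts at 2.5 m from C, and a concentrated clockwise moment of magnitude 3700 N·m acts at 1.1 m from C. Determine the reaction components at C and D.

Moments about C: D_y·3.1 − 2600·2.5 − 3700 = 0 → D_y = 10200/3.1 = 3290.32 ≈ 3290 N.
ΣF_y = 0: C_y + 3290.32 − 2600 = 0 → C_y = -690.3 N.
ΣF_x = 0: no horizontal applied forces, so C_x = 0.

C_x = 0, C_y = -690.3 N, D_y = 3290 N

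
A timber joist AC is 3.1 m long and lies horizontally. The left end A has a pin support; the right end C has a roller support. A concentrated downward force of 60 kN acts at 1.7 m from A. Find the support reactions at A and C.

Moments about A: C_y·3.1 − 60·1.7 = 0 → C_y = 102/3.1 = 32.9032 ≈ 32.90 kN.
ΣF_y = 0: A_y + 32.9032 − 60 = 0 → A_y = 27.10 kN.
ΣF_x = 0: no horizontal applied forces, so A_x = 0.

A_x = 0, A_y = 27.10 kN, C_y = 32.90 kN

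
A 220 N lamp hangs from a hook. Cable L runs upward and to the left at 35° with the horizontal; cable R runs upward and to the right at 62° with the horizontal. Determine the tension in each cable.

T_L = 104.1 N, T_R = 181.6 N

ΣF_x = 0: −T_L·cos35° + T_R·cos62° = 0 → T_R = 1.74484·T_L.
ΣF_y = 0: T_L·sin35° + T_R·sin62° = 220.
Substitute: T_L·(0.573576 + 1.74484·0.882948) = 220 → T_L = 104.059 ≈ 104.1 N.
Then T_R = 1.74484 × 104.059 = 181.6 N.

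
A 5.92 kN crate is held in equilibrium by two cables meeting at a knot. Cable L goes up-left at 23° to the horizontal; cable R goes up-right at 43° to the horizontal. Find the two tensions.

T_L = 4.739 kN, T_R = 5.965 kN

ΣF_x = 0: −T_L·cos23° + T_R·cos43° = 0 → T_R = 1.25863·T_L.
ΣF_y = 0: T_L·sin23° + T_R·sin43° = 5.92.
Substitute: T_L·(0.390731 + 1.25863·0.681998) = 5.92 → T_L = 4.73936 ≈ 4.739 kN.
Then T_R = 1.25863 × 4.73936 = 5.965 kN.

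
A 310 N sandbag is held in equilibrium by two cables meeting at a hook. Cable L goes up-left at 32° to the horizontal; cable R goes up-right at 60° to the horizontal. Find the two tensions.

T_L = 155.1 N, T_R = 263.1 N

ΣF_x = 0: −T_L·cos32° + T_R·cos60° = 0 → T_R = 1.6961·T_L.
ΣF_y = 0: T_L·sin32° + T_R·sin60° = 310.
Substitute: T_L·(0.529919 + 1.6961·0.866025) = 310 → T_L = 155.094 ≈ 155.1 N.
Then T_R = 1.6961 × 155.094 = 263.1 N.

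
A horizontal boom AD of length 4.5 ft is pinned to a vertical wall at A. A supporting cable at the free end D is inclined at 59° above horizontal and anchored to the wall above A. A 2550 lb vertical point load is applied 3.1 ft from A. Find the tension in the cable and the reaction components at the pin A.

T = 2049 lb, A_x = 1056 lb, A_y = 793.3 lb

ΣM about A: T·sin59°·4.5 − 2550·3.1 = 0 → T = 7905/(4.5·0.857167) = 2049.39 ≈ 2049 lb.
ΣF_x = 0: A_x − T·cos59° = 0 → A_x = 2049.39 × 0.515038 = 1056 lb.
ΣF_y = 0: A_y + T·sin59° − 2550 = 0 → A_y = 2550 − 2049.39 × 0.857167 = 793.3 lb.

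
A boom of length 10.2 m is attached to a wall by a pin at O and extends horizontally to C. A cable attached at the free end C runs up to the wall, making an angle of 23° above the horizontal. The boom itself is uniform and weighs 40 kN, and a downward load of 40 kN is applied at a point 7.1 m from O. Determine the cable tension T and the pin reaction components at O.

T = 122.4 kN, O_x = 112.7 kN, O_y = 32.16 kN

ΣM about O: T·sin23°·10.2 − 40·5.1 − 40·7.1 = 0 → T = 488/(10.2·0.390731) = 122.445 ≈ 122.4 kN.
ΣF_x = 0: O_x − T·cos23° = 0 → O_x = 122.445 × 0.920505 = 112.7 kN.
ΣF_y = 0: O_y + T·sin23° − 40 − 40 = 0 → O_y = 80 − 122.445 × 0.390731 = 32.16 kN.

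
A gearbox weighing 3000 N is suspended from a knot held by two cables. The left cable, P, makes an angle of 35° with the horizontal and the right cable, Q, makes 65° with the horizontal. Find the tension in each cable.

T_P = 1287 N, T_Q = 2495 N

ΣF_x = 0: −T_P·cos35° + T_Q·cos65° = 0 → T_Q = 1.93828·T_P.
ΣF_y = 0: T_P·sin35° + T_Q·sin65° = 3000.
Substitute: T_P·(0.573576 + 1.93828·0.906308) = 3000 → T_P = 1287.41 ≈ 1287 N.
Then T_Q = 1.93828 × 1287.41 = 2495 N.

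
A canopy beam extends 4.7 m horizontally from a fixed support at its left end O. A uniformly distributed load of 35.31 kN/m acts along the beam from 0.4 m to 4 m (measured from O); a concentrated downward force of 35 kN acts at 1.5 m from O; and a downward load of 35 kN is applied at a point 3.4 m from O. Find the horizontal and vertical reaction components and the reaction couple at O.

O_x = 0, O_y = 197.1 kN, M_O = 451.2 kN·m

Resultant of the distributed load: 35.31 × 3.6 = 127.116 kN at 2.2 m from O.
ΣF_x = 0: O_x = 0.
ΣF_y = 0: O_y − 35.31·3.6 − 35 − 35 = 0 → O_y = 197.1 kN.
ΣM about O: M_O − (35.31·3.6)·2.2 − 35·1.5 − 35·3.4 = 0 → M_O = 451.2 kN·m.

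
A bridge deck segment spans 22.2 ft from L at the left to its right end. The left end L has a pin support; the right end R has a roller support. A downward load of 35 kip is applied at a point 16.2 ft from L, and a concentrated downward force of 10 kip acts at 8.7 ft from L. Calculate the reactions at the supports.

ΣM about L: R_y·22.2 − 35·16.2 − 10·8.7 = 0 → R_y = 654/22.2 = 29.4595 ≈ 29.46 kip.
ΣF_y = 0: L_y + 29.4595 − 35 − 10 = 0 → L_y = 15.54 kip.
ΣF_x = 0: no horizontal applied forces, so L_x = 0.

L_x = 0, L_y = 15.54 kip, R_y = 29.46 kip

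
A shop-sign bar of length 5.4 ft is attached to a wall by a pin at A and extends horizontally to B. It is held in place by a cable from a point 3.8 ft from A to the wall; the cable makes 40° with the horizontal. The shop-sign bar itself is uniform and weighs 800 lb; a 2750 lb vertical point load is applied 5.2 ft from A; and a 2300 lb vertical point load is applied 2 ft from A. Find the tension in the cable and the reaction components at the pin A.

ΣM about A: T·sin40°·3.8 − 800·2.7 − 2750·5.2 − 2300·2 = 0 → T = 21060/(3.8·0.642788) = 8621.98 ≈ 8622 lb.
ΣF_x = 0: A_x − T·cos40° = 0 → A_x = 8621.98 × 0.766044 = 6605 lb.
ΣF_y = 0: A_y + T·sin40° − 800 − 2750 − 2300 = 0 → A_y = 5850 − 8621.98 × 0.642788 = 307.9 lb.

T = 8622 lb, A_x = 6605 lb, A_y = 307.9 lb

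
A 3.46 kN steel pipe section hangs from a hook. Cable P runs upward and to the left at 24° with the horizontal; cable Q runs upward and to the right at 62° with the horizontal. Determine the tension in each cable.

ΣF_x = 0: −T_P·cos24° + T_Q·cos62° = 0 → T_Q = 1.9459·T_P.
ΣF_y = 0: T_P·sin24° + T_Q·sin62° = 3.46.
Substitute: T_P·(0.406737 + 1.9459·0.882948) = 3.46 → T_P = 1.62834 ≈ 1.628 kN.
Then T_Q = 1.9459 × 1.62834 = 3.169 kN.

T_P = 1.628 kN, T_Q = 3.169 kN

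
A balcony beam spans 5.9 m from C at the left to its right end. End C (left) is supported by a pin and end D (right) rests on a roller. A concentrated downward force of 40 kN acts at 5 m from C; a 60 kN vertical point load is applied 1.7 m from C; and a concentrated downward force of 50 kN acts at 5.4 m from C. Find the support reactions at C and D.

C_x = 0, C_y = 53.05 kN, D_y = 96.95 kN

Taking moments about C: D_y·5.9 − 40·5 − 60·1.7 − 50·5.4 = 0 → D_y = 572/5.9 = 96.9492 ≈ 96.95 kN.
ΣF_y = 0: C_y + 96.9492 − 40 − 60 − 50 = 0 → C_y = 53.05 kN.
ΣF_x = 0: no horizontal applied forces, so C_x = 0.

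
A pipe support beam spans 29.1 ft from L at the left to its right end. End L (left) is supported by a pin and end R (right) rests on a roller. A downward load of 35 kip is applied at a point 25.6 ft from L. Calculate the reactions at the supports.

L_x = 0, L_y = 4.210 kip, R_y = 30.79 kip

Taking moments about L: R_y·29.1 − 35·25.6 = 0 → R_y = 896/29.1 = 30.7904 ≈ 30.79 kip.
ΣF_y = 0: L_y + 30.7904 − 35 = 0 → L_y = 4.210 kip.
ΣF_x = 0: no horizontal applied forces, so L_x = 0.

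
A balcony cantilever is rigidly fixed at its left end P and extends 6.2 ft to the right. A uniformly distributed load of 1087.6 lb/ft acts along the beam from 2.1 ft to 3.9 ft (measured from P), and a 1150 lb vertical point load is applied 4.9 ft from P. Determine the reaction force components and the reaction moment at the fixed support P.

Resultant of the distributed load: 1087.6 × 1.8 = 1957.68 lb at 3 ft from P.
ΣF_x = 0: P_x = 0.
ΣF_y = 0: P_y − 1087.6·1.8 − 1150 = 0 → P_y = 3108 lb.
ΣM about P: M_P − (1087.6·1.8)·3 − 1150·4.9 = 0 → M_P = 11510 lb·ft.

P_x = 0, P_y = 3108 lb, M_P = 11510 lb·ft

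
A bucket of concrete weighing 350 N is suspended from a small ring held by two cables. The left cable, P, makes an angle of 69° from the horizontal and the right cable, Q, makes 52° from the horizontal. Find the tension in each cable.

T_P = 251.4 N, T_Q = 146.3 N

ΣF_x = 0: −T_P·cos69° + T_Q·cos52° = 0 → T_Q = 0.582086·T_P.
ΣF_y = 0: T_P·sin69° + T_Q·sin52° = 350.
Substitute: T_P·(0.93358 + 0.582086·0.788011) = 350 → T_P = 251.388 ≈ 251.4 N.
Then T_Q = 0.582086 × 251.388 = 146.3 N.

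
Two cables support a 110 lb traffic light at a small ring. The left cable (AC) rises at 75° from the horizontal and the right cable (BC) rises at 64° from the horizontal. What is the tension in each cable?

T_AC = 73.50 lb, T_BC = 43.40 lb

ΣF_x = 0: −T_AC·cos75° + T_BC·cos64° = 0 → T_BC = 0.590411·T_AC.
ΣF_y = 0: T_AC·sin75° + T_BC·sin64° = 110.
Substitute: T_AC·(0.965926 + 0.590411·0.898794) = 110 → T_AC = 73.5007 ≈ 73.50 lb.
Then T_BC = 0.590411 × 73.5007 = 43.40 lb.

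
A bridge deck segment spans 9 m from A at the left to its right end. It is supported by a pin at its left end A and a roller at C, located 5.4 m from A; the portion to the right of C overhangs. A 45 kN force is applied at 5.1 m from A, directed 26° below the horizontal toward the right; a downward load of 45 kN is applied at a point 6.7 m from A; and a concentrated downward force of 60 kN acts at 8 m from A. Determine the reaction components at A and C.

Taking moments about A: C_y·5.4 − 45·sin26°·5.1 − 45·6.7 − 60·8 = 0 → C_y = 882.106/5.4 = 163.353 ≈ 163.4 kN.
ΣF_y = 0: A_y + 163.353 − 45·sin26° − 45 − 60 = 0 → A_y = -38.63 kN.
ΣF_x = 0: A_x + 45·cos26° = 0 → A_x = -40.45 kN.

A_x = -40.45 kN, A_y = -38.63 kN, C_y = 163.4 kN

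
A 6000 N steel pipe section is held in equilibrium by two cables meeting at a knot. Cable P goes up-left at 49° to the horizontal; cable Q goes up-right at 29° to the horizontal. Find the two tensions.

T_P = 5365 N, T_Q = 4024 N

ΣF_x = 0: −T_P·cos49° + T_Q·cos29° = 0 → T_Q = 0.750108·T_P.
ΣF_y = 0: T_P·sin49° + T_Q·sin29° = 6000.
Substitute: T_P·(0.75471 + 0.750108·0.48481) = 6000 → T_P = 5364.95 ≈ 5365 N.
Then T_Q = 0.750108 × 5364.95 = 4024 N.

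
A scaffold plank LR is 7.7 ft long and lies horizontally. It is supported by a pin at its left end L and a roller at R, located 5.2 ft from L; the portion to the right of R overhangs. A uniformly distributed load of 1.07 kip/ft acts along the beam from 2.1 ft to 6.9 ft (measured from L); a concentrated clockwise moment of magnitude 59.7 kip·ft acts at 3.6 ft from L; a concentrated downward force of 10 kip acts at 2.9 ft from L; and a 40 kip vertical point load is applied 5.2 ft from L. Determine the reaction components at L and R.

Resultant of the distributed load: 1.07 × 4.8 = 5.136 kip at 4.5 ft from L.
ΣM about L: R_y·5.2 − (1.07·4.8)·4.5 − 59.7 − 10·2.9 − 40·5.2 = 0 → R_y = 319.812/5.2 = 61.5023 ≈ 61.50 kip.
ΣF_y = 0: L_y + 61.5023 − 1.07·4.8 − 10 − 40 = 0 → L_y = -6.366 kip.
ΣF_x = 0: no horizontal applied forces, so L_x = 0.

L_x = 0, L_y = -6.366 kip, R_y = 61.50 kip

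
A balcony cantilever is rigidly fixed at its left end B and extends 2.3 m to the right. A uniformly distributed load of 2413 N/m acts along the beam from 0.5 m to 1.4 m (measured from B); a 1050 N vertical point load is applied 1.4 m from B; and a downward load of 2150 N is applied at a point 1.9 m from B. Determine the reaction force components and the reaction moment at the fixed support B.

B_x = 0, B_y = 5372 N, M_B = 7618 N·m

Resultant of the distributed load: 2413 × 0.9 = 2171.7 N at 0.95 m from B.
ΣF_x = 0: B_x = 0.
ΣF_y = 0: B_y − 2413·0.9 − 1050 − 2150 = 0 → B_y = 5372 N.
ΣM about B: M_B − (2413·0.9)·0.95 − 1050·1.4 − 2150·1.9 = 0 → M_B = 7618 N·m.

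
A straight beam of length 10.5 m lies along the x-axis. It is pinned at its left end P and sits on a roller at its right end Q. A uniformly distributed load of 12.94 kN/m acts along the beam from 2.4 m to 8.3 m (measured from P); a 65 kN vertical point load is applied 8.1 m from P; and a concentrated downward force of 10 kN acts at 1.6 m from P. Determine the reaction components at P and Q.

P_x = 0, P_y = 60.78 kN, Q_y = 90.57 kN

Resultant of the distributed load: 12.94 × 5.9 = 76.346 kN at 5.35 m from P.
ΣM about P: Q_y·10.5 − (12.94·5.9)·5.35 − 65·8.1 − 10·1.6 = 0 → Q_y = 950.9511/10.5 = 90.5668 ≈ 90.57 kN.
ΣF_y = 0: P_y + 90.5668 − 12.94·5.9 − 65 − 10 = 0 → P_y = 60.78 kN.
ΣF_x = 0: no horizontal applied forces, so P_x = 0.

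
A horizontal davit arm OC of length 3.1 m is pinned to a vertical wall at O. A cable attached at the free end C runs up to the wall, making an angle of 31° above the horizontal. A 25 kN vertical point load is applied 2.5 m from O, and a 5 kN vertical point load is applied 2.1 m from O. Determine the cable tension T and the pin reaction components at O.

ΣM about O: T·sin31°·3.1 − 25·2.5 − 5·2.1 = 0 → T = 73/(3.1·0.515038) = 45.7216 ≈ 45.72 kN.
ΣF_x = 0: O_x − T·cos31° = 0 → O_x = 45.7216 × 0.857167 = 39.19 kN.
ΣF_y = 0: O_y + T·sin31° − 25 − 5 = 0 → O_y = 30 − 45.7216 × 0.515038 = 6.452 kN.

T = 45.72 kN, O_x = 39.19 kN, O_y = 6.452 kN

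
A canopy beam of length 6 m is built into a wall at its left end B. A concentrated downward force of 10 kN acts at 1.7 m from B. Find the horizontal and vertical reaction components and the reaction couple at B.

ΣF_x = 0: B_x = 0.
ΣF_y = 0: B_y − 10 = 0 → B_y = 10.00 kN.
ΣM about B: M_B − 10·1.7 = 0 → M_B = 17.00 kN·m.

B_x = 0, B_y = 10.00 kN, M_B = 17.00 kN·m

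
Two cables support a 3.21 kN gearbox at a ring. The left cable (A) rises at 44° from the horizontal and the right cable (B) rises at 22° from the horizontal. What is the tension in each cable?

ΣF_x = 0: −T_A·cos44° + T_B·cos22° = 0 → T_B = 0.775833·T_A.
ΣF_y = 0: T_A·sin44° + T_B·sin22° = 3.21.
Substitute: T_A·(0.694658 + 0.775833·0.374607) = 3.21 → T_A = 3.25792 ≈ 3.258 kN.
Then T_B = 0.775833 × 3.25792 = 2.528 kN.

T_A = 3.258 kN, T_B = 2.528 kN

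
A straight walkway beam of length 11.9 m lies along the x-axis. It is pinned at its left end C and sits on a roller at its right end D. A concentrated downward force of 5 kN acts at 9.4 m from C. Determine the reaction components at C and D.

ΣM about C: D_y·11.9 − 5·9.4 = 0 → D_y = 47/11.9 = 3.94958 ≈ 3.950 kN.
ΣF_y = 0: C_y + 3.94958 − 5 = 0 → C_y = 1.050 kN.
ΣF_x = 0: no horizontal applied forces, so C_x = 0.

C_x = 0, C_y = 1.050 kN, D_y = 3.950 kN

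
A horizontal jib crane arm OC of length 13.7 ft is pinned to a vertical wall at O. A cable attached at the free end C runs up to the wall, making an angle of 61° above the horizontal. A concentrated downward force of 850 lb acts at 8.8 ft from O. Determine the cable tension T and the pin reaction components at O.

ΣM about O: T·sin61°·13.7 − 850·8.8 = 0 → T = 7480/(13.7·0.87462) = 624.254 ≈ 624.3 lb.
ΣF_x = 0: O_x − T·cos61° = 0 → O_x = 624.254 × 0.48481 = 302.6 lb.
ΣF_y = 0: O_y + T·sin61° − 850 = 0 → O_y = 850 − 624.254 × 0.87462 = 304.0 lb.

T = 624.3 lb, O_x = 302.6 lb, O_y = 304.0 lb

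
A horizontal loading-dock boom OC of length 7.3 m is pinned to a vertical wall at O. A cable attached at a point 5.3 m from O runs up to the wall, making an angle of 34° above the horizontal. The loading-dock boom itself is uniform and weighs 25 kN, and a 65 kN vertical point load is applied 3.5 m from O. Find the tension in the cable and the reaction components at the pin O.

ΣM about O: T·sin34°·5.3 − 25·3.65 − 65·3.5 = 0 → T = 318.75/(5.3·0.559193) = 107.551 ≈ 107.6 kN.
ΣF_x = 0: O_x − T·cos34° = 0 → O_x = 107.551 × 0.829038 = 89.16 kN.
ΣF_y = 0: O_y + T·sin34° − 25 − 65 = 0 → O_y = 90 − 107.551 × 0.559193 = 29.86 kN.

T = 107.6 kN, O_x = 89.16 kN, O_y = 29.86 kN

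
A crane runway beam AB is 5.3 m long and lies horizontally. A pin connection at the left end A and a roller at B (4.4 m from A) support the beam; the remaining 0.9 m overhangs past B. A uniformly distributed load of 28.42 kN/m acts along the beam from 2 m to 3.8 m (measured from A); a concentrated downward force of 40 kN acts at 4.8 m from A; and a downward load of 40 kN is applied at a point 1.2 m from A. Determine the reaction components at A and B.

A_x = 0, A_y = 42.89 kN, B_y = 88.26 kN

Resultant of the distributed load: 28.42 × 1.8 = 51.156 kN at 2.9 m from A.
Taking moments about A: B_y·4.4 − (28.42·1.8)·2.9 − 40·4.8 − 40·1.2 = 0 → B_y = 388.3524/4.4 = 88.2619 ≈ 88.26 kN.
ΣF_y = 0: A_y + 88.2619 − 28.42·1.8 − 40 − 40 = 0 → A_y = 42.89 kN.
ΣF_x = 0: no horizontal applied forces, so A_x = 0.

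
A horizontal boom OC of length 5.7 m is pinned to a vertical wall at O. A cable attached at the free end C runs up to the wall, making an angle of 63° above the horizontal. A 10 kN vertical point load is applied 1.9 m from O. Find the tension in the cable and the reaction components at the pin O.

T = 3.741 kN, O_x = 1.698 kN, O_y = 6.667 kN

ΣM about O: T·sin63°·5.7 − 10·1.9 = 0 → T = 19/(5.7·0.891007) = 3.74109 ≈ 3.741 kN.
ΣF_x = 0: O_x − T·cos63° = 0 → O_x = 3.74109 × 0.45399 = 1.698 kN.
ΣF_y = 0: O_y + T·sin63° − 10 = 0 → O_y = 10 − 3.74109 × 0.891007 = 6.667 kN.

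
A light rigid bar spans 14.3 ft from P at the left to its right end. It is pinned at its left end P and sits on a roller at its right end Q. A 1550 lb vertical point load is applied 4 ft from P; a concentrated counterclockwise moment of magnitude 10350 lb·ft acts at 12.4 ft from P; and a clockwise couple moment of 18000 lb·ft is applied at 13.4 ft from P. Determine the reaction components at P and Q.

Taking moments about P: Q_y·14.3 − 1550·4 + 10350 − 18000 = 0 → Q_y = 13850/14.3 = 968.531 ≈ 968.5 lb.
ΣF_y = 0: P_y + 968.531 − 1550 = 0 → P_y = 581.5 lb.
ΣF_x = 0: no horizontal applied forces, so P_x = 0.

P_x = 0, P_y = 581.5 lb, Q_y = 968.5 lb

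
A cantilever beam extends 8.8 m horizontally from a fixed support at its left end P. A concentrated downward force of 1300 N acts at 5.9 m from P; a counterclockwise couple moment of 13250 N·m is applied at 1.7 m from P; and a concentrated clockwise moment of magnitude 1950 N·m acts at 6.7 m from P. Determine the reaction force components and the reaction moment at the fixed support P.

ΣF_x = 0: P_x = 0.
ΣF_y = 0: P_y − 1300 = 0 → P_y = 1300 N.
ΣM about P: M_P − 1300·5.9 + 13250 − 1950 = 0 → M_P = -3630 N·m.

P_x = 0, P_y = 1300 N, M_P = -3630 N·m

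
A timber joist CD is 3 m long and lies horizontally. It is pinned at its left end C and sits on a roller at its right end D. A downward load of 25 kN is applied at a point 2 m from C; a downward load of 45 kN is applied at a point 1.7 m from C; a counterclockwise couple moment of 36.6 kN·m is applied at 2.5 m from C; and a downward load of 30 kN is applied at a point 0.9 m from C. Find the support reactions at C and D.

C_x = 0, C_y = 61.03 kN, D_y = 38.97 kN

Taking moments about C: D_y·3 − 25·2 − 45·1.7 + 36.6 − 30·0.9 = 0 → D_y = 116.9/3 = 38.9667 ≈ 38.97 kN.
ΣF_y = 0: C_y + 38.9667 − 25 − 45 − 30 = 0 → C_y = 61.03 kN.
ΣF_x = 0: no horizontal applied forces, so C_x = 0.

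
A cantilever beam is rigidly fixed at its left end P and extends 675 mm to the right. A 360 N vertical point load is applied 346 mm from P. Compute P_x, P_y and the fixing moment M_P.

P_x = 0, P_y = 360.0 N, M_P = 124600 N·mm

ΣF_x = 0: P_x = 0.
ΣF_y = 0: P_y − 360 = 0 → P_y = 360.0 N.
ΣM about P: M_P − 360·346 = 0 → M_P = 124600 N·mm.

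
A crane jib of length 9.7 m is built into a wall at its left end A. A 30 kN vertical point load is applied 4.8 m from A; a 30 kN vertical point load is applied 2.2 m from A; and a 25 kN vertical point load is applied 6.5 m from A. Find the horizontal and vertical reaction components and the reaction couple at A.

ΣF_x = 0: A_x = 0.
ΣF_y = 0: A_y − 30 − 30 − 25 = 0 → A_y = 85.00 kN.
ΣM about A: M_A − 30·4.8 − 30·2.2 − 25·6.5 = 0 → M_A = 372.5 kN·m.

A_x = 0, A_y = 85.00 kN, M_A = 372.5 kN·m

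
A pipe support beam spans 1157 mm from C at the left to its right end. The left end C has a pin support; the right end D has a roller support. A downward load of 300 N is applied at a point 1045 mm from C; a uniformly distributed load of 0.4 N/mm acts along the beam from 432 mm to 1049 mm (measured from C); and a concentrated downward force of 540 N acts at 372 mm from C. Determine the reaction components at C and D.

Resultant of the distributed load: 0.4 × 617 = 246.8 N at 740.5 mm from C.
Taking moments about C: D_y·1157 − 300·1045 − (0.4·617)·740.5 − 540·372 = 0 → D_y = 697135.4/1157 = 602.537 ≈ 602.5 N.
ΣF_y = 0: C_y + 602.537 − 300 − 0.4·617 − 540 = 0 → C_y = 484.3 N.
ΣF_x = 0: no horizontal applied forces, so C_x = 0.

C_x = 0, C_y = 484.3 N, D_y = 602.5 N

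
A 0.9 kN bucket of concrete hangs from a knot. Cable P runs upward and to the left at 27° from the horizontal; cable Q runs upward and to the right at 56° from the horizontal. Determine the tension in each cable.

T_P = 0.5071 kN, T_Q = 0.8079 kN

ΣF_x = 0: −T_P·cos27° + T_Q·cos56° = 0 → T_Q = 1.59338·T_P.
ΣF_y = 0: T_P·sin27° + T_Q·sin56° = 0.9.
Substitute: T_P·(0.45399 + 1.59338·0.829038) = 0.9 → T_P = 0.507053 ≈ 0.5071 kN.
Then T_Q = 1.59338 × 0.507053 = 0.8079 kN.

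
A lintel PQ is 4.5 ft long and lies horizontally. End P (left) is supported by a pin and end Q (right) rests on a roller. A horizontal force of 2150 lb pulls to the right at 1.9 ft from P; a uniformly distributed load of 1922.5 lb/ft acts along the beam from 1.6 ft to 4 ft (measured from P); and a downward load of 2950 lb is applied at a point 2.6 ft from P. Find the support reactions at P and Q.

Resultant of the distributed load: 1922.5 × 2.4 = 4614 lb at 2.8 ft from P.
Moments about P: Q_y·4.5 − (1922.5·2.4)·2.8 − 2950·2.6 = 0 → Q_y = 20589.2/4.5 = 4575.38 ≈ 4575 lb.
ΣF_y = 0: P_y + 4575.38 − 1922.5·2.4 − 2950 = 0 → P_y = 2989 lb.
ΣF_x = 0: P_x + 2150 = 0 → P_x = -2150 lb.

P_x = -2150 lb, P_y = 2989 lb, Q_y = 4575 lb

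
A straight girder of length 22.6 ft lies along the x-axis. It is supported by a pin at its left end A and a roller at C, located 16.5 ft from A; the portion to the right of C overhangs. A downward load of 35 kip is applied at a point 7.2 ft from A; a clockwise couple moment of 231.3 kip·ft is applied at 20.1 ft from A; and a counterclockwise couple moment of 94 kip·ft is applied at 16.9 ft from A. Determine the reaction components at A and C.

A_x = 0, A_y = 11.41 kip, C_y = 23.59 kip

Taking moments about A: C_y·16.5 − 35·7.2 − 231.3 + 94 = 0 → C_y = 389.3/16.5 = 23.5939 ≈ 23.59 kip.
ΣF_y = 0: A_y + 23.5939 − 35 = 0 → A_y = 11.41 kip.
ΣF_x = 0: no horizontal applied forces, so A_x = 0.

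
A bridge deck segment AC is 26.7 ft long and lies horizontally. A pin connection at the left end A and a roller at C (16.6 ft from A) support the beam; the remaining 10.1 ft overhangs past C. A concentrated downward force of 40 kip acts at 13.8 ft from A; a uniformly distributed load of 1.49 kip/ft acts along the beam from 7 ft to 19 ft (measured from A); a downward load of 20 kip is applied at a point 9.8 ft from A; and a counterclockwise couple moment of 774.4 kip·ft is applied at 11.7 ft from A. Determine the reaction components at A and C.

Resultant of the distributed load: 1.49 × 12 = 17.88 kip at 13 ft from A.
Taking moments about A: C_y·16.6 − 40·13.8 − (1.49·12)·13 − 20·9.8 + 774.4 = 0 → C_y = 206.04/16.6 = 12.412 ≈ 12.41 kip.
ΣF_y = 0: A_y + 12.412 − 40 − 1.49·12 − 20 = 0 → A_y = 65.47 kip.
ΣF_x = 0: no horizontal applied forces, so A_x = 0.

A_x = 0, A_y = 65.47 kip, C_y = 12.41 kip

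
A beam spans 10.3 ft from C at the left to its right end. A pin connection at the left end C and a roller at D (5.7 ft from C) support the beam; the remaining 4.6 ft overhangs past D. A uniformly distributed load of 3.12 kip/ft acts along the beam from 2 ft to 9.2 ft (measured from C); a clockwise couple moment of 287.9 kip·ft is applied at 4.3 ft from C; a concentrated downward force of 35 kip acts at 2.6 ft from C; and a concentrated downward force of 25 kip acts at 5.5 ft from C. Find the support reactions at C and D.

Resultant of the distributed load: 3.12 × 7.2 = 22.464 kip at 5.6 ft from C.
Moments about C: D_y·5.7 − (3.12·7.2)·5.6 − 287.9 − 35·2.6 − 25·5.5 = 0 → D_y = 642.1984/5.7 = 112.666 ≈ 112.7 kip.
ΣF_y = 0: C_y + 112.666 − 3.12·7.2 − 35 − 25 = 0 → C_y = -30.20 kip.
ΣF_x = 0: no horizontal applied forces, so C_x = 0.

C_x = 0, C_y = -30.20 kip, D_y = 112.7 kip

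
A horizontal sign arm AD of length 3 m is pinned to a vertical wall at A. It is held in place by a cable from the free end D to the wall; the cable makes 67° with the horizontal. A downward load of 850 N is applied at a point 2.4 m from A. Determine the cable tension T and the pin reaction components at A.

T = 738.7 N, A_x = 288.6 N, A_y = 170.0 N

ΣM about A: T·sin67°·3 − 850·2.4 = 0 → T = 2040/(3·0.920505) = 738.725 ≈ 738.7 N.
ΣF_x = 0: A_x − T·cos67° = 0 → A_x = 738.725 × 0.390731 = 288.6 N.
ΣF_y = 0: A_y + T·sin67° − 850 = 0 → A_y = 850 − 738.725 × 0.920505 = 170.0 N.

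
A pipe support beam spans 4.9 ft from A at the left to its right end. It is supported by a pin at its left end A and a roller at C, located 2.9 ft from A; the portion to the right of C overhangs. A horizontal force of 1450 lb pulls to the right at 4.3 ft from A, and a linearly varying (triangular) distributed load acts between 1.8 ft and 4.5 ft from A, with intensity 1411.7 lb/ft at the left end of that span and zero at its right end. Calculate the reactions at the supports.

Resultant of the triangular load: ½ × 1411.7 × 2.7 = 1905.795 lb, acting at 2.7 ft from A (one-third of the span from the peak).
Taking moments about A: C_y·2.9 − (½·1411.7·2.7)·2.7 = 0 → C_y = 5145.6465/2.9 = 1774.36 ≈ 1774 lb.
ΣF_y = 0: A_y + 1774.36 − ½·1411.7·2.7 = 0 → A_y = 131.4 lb.
ΣF_x = 0: A_x + 1450 = 0 → A_x = -1450 lb.

A_x = -1450 lb, A_y = 131.4 lb, C_y = 1774 lb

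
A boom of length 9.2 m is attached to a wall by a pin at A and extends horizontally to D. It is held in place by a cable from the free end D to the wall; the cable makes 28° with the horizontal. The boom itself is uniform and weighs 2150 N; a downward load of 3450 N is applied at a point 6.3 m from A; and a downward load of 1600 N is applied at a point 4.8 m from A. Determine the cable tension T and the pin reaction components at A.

ΣM about A: T·sin28°·9.2 − 2150·4.6 − 3450·6.3 − 1600·4.8 = 0 → T = 39305/(9.2·0.469472) = 9100.19 ≈ 9100 N.
ΣF_x = 0: A_x − T·cos28° = 0 → A_x = 9100.19 × 0.882948 = 8035 N.
ΣF_y = 0: A_y + T·sin28° − 2150 − 3450 − 1600 = 0 → A_y = 7200 − 9100.19 × 0.469472 = 2928 N.

T = 9100 N, A_x = 8035 N, A_y = 2928 N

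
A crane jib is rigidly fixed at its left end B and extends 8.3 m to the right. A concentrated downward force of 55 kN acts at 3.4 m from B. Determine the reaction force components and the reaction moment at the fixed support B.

ΣF_x = 0: B_x = 0.
ΣF_y = 0: B_y − 55 = 0 → B_y = 55.00 kN.
ΣM about B: M_B − 55·3.4 = 0 → M_B = 187.0 kN·m.

B_x = 0, B_y = 55.00 kN, M_B = 187.0 kN·m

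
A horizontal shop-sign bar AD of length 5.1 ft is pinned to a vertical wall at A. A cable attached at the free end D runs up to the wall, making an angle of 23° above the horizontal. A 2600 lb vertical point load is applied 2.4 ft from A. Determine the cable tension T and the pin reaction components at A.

ΣM about A: T·sin23°·5.1 − 2600·2.4 = 0 → T = 6240/(5.1·0.390731) = 3131.39 ≈ 3131 lb.
ΣF_x = 0: A_x − T·cos23° = 0 → A_x = 3131.39 × 0.920505 = 2882 lb.
ΣF_y = 0: A_y + T·sin23° − 2600 = 0 → A_y = 2600 − 3131.39 × 0.390731 = 1376 lb.

T = 3131 lb, A_x = 2882 lb, A_y = 1376 lb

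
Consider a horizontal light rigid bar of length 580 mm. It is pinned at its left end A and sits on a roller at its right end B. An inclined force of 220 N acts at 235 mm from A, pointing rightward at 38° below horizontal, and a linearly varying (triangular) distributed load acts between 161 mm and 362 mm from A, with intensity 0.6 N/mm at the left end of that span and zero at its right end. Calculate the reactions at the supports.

Resultant of the triangular load: ½ × 0.6 × 201 = 60.3 N, acting at 228 mm from A (one-third of the span from the peak).
Taking moments about A: B_y·580 − 220·sin38°·235 − (½·0.6·201)·228 = 0 → B_y = 45578.1/580 = 78.5829 ≈ 78.58 N.
ΣF_y = 0: A_y + 78.5829 − 220·sin38° − ½·0.6·201 = 0 → A_y = 117.2 N.
ΣF_x = 0: A_x + 220·cos38° = 0 → A_x = -173.4 N.

A_x = -173.4 N, A_y = 117.2 N, B_y = 78.58 N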